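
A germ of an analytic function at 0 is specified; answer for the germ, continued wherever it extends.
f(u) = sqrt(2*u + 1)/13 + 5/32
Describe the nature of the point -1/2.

The term (1/13)*sqrt(1 - u/(-1/2)) has argument 1 - -1/2/(-1/2) = 0 at -1/2: a square-root (algebraic, two-sheeted) branch point; the remaining terms are analytic or single-valued there.

The point is an algebraic (square-root) branch point.


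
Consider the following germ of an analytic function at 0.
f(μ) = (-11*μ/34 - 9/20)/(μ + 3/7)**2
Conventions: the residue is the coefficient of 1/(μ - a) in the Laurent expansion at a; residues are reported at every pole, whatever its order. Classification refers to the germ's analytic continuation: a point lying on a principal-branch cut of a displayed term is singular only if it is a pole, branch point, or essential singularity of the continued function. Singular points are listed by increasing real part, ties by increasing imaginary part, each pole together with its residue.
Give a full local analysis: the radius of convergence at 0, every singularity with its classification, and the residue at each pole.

Radius of convergence at 0: 3/7.
At -3/7: a pole of order 2; residue -11/34.

Denominator factor (μ + 3/7)^2: pole of order 2 at -3/7, modulus 3/7.
The radius of convergence is the smallest modulus among the singular points: 3/7.
At the order-2 pole -3/7 set g(μ) = (μ - (-3/7))^2*f(μ) = -11*μ/34 - 9/20.
Order-2 pole: residue = g'(a); g'(-3/7) = -11/34, so the residue is -11/34.


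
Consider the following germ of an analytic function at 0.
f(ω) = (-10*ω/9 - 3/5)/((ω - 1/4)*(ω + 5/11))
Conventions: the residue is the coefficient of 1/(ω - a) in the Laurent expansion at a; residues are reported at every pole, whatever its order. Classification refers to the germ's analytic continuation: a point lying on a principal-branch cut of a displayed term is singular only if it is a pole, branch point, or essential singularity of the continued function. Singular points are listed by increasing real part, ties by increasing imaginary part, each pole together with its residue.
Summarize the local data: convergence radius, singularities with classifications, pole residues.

Denominator factor (ω - 1/4): pole of order 1 at 1/4, modulus 1/4.
Denominator factor (ω + 5/11): pole of order 1 at -5/11, modulus 5/11.
The radius of convergence is the smallest modulus among the singular points: 1/4.
At the order-1 pole -5/11 set g(ω) = (ω - (-5/11))*f(ω) = (-10*ω/9 - 3/5)/(ω - 1/4).
Simple pole: residue = g(a) at a = -5/11, which is 188/1395.
At the order-1 pole 1/4 set g(ω) = (ω - (1/4))*f(ω) = (-10*ω/9 - 3/5)/(ω + 5/11).
Simple pole: residue = g(a) at a = 1/4, which is -1738/1395.
List the singular points by increasing real part (a conjugate pair: the negative imaginary part first).

Radius of convergence at 0: 1/4.
At -5/11: a pole of order 1; residue 188/1395.
At 1/4: a pole of order 1; residue -1738/1395.


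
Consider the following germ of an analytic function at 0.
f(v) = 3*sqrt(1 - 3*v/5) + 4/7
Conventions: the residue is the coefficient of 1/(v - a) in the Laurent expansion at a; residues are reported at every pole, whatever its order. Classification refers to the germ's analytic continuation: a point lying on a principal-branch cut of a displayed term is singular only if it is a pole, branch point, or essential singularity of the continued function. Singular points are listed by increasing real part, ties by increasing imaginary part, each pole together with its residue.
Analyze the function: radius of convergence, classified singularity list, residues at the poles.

Radius of convergence at 0: 5/3.
At 5/3: an algebraic (square-root) branch point.

Branch term (3)*sqrt(1 - v/(5/3)): its argument vanishes at v = 5/3, a square-root branch point, modulus 5/3.
The radius of convergence is the smallest modulus among the singular points: 5/3.


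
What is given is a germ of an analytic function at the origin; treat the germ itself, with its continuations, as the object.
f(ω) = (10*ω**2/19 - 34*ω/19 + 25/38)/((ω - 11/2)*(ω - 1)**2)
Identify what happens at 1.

The denominator factor ω - 1 vanishes at 1 and appears to the power 2; the numerator there equals -23/38, nonzero, and no other factor vanishes.
Hence a pole whose order is the multiplicity, 2.

The point is a pole of order 2.


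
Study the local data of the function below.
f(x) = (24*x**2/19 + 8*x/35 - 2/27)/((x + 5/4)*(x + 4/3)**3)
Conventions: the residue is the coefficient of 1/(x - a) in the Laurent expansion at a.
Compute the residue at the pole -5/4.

At the order-1 pole -5/4 set g(x) = (x - (-5/4))*f(x) = (24*x**2/19 + 8*x/35 - 2/27)/(x + 4/3)**3.
Simple pole: residue = g(a) at a = -5/4, which is 370912/133.

The residue is 370912/133.


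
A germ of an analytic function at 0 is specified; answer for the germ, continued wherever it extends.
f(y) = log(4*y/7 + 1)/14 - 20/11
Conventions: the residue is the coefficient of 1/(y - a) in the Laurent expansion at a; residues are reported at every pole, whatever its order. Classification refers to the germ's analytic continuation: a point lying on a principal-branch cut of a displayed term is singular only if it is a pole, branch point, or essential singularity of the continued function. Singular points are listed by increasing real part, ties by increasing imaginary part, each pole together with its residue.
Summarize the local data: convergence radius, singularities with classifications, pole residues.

Branch term (1/14)*log(1 - y/(-7/4)): its argument vanishes at y = -7/4, a logarithmic branch point, modulus 7/4.
The radius of convergence is the smallest modulus among the singular points: 7/4.

Radius of convergence at 0: 7/4.
At -7/4: a logarithmic branch point.


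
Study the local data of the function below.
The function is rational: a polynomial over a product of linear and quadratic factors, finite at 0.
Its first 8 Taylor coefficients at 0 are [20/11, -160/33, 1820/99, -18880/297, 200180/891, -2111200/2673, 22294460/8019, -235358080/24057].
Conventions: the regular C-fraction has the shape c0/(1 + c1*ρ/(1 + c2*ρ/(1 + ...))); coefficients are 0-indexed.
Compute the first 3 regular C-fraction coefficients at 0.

The regular C-fraction coefficients are [20/11, 8/3, 9/8].

Taylor coefficients (read off): a_0 = 20/11, a_1 = -160/33, a_2 = 1820/99.
c0 = a_0 = 20/11. Peel one level at a time: if S = 1 + c*ρ/S' with S'(0) = 1, then c is the ρ-coefficient of S and S' = c*ρ/(S - 1).
S_1 = c0/f = 1 + (8/3)*ρ + (-3)*ρ^2 + ...; c1 = 8/3.
S_2 = c1*ρ/(S_1 - 1) = 1 + (9/8)*ρ + ...; c2 = 9/8.


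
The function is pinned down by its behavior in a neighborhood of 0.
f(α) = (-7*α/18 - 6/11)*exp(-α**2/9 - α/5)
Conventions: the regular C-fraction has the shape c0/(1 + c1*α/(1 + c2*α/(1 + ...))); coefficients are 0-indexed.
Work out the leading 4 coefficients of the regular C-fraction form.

The regular C-fraction coefficients are [-6/11, -277/540, 144877/149580, -60799746/200654645].

Taylor coefficients (expand at 0): a_0 = -6/11, a_1 = -277/990, a_2 = 631/4950, a_3 = 10709/445500.
c0 = a_0 = -6/11. Peel one level at a time: if S = 1 + c*α/S' with S'(0) = 1, then c is the α-coefficient of S and S' = c*α/(S - 1).
S_1 = c0/f = 1 + (-277/540)*α + (144877/291600)*α^2 + ...; c1 = -277/540.
S_2 = c1*α/(S_1 - 1) = 1 + (144877/149580)*α + (10133291/34528050)*α^2 + ...; c2 = 144877/149580.
S_3 = c2*α/(S_2 - 1) = 1 + (-60799746/200654645)*α + ...; c3 = -60799746/200654645.


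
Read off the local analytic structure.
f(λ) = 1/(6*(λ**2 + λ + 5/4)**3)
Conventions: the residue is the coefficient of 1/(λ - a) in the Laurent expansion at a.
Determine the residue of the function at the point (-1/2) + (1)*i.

The residue is -(1/32)*i.

The factor λ**2 + λ + 5/4 splits as (λ - a)(λ - a') with a = (-1/2) + (1)*i, a' = (-1/2) - (1)*i. At the order-3 pole a set g(λ) = (λ - a)^3*f(λ) = [1/6] / (λ - a')^3.
Order-3 pole: residue = g''(a)/2; g''((-1/2) + (1)*i) = -(1/16)*i, so the residue is -(1/32)*i.


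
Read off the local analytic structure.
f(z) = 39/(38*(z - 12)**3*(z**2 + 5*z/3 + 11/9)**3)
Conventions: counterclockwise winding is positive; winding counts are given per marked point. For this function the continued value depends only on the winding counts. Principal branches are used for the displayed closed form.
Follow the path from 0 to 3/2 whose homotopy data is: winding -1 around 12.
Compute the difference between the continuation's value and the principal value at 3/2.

Continued minus principal equals 0.

The function is rational, hence single-valued: continuing it around any pole returns the same value, so the difference is 0.


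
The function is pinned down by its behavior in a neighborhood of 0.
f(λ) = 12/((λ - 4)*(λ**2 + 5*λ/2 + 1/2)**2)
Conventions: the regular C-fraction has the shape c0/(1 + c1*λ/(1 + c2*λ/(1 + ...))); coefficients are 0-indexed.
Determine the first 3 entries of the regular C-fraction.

The regular C-fraction coefficients are [-12, 39/4, -106/39].

Taylor coefficients (expand at 0): a_0 = -12, a_1 = 117, a_2 = -3291/4.
c0 = a_0 = -12. Peel one level at a time: if S = 1 + c*λ/S' with S'(0) = 1, then c is the λ-coefficient of S and S' = c*λ/(S - 1).
S_1 = c0/f = 1 + (39/4)*λ + (53/2)*λ^2 + ...; c1 = 39/4.
S_2 = c1*λ/(S_1 - 1) = 1 + (-106/39)*λ + ...; c2 = -106/39.


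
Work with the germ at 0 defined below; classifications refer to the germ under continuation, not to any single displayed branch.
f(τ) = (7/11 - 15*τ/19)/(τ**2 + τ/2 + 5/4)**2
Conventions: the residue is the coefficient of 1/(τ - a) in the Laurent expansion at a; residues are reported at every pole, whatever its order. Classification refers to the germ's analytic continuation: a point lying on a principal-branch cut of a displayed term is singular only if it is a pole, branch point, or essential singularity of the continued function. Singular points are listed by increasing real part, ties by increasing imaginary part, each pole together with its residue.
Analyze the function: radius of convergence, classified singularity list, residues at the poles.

Radius of convergence at 0: (1/2)*sqrt(5).
At (-1/4) - ((1/4)*sqrt(19))*i: a pole of order 2; residue ((2788/75449)*sqrt(19))*i.
At (-1/4) + ((1/4)*sqrt(19))*i: a pole of order 2; residue -((2788/75449)*sqrt(19))*i.

Denominator factor (τ**2 + τ/2 + 5/4)^2: discriminant -19/4, complex-conjugate roots (-1/4) + ((1/4)*sqrt(19))*i and (-1/4) - ((1/4)*sqrt(19))*i; poles of order 2, moduli (1/2)*sqrt(5) and (1/2)*sqrt(5).
The radius of convergence is the smallest modulus among the singular points: (1/2)*sqrt(5).
The factor τ**2 + τ/2 + 5/4 splits as (τ - a)(τ - a') with a = (-1/4) - ((1/4)*sqrt(19))*i, a' = (-1/4) + ((1/4)*sqrt(19))*i. At the order-2 pole a set g(τ) = (τ - a)^2*f(τ) = [7/11 - 15*τ/19] / (τ - a')^2.
Order-2 pole: residue = g'(a); g'((-1/4) - ((1/4)*sqrt(19))*i) = ((2788/75449)*sqrt(19))*i, so the residue is ((2788/75449)*sqrt(19))*i.
The factor τ**2 + τ/2 + 5/4 splits as (τ - a)(τ - a') with a = (-1/4) + ((1/4)*sqrt(19))*i, a' = (-1/4) - ((1/4)*sqrt(19))*i. At the order-2 pole a set g(τ) = (τ - a)^2*f(τ) = [7/11 - 15*τ/19] / (τ - a')^2.
Order-2 pole: residue = g'(a); g'((-1/4) + ((1/4)*sqrt(19))*i) = -((2788/75449)*sqrt(19))*i, so the residue is -((2788/75449)*sqrt(19))*i.
List the singular points by increasing real part (a conjugate pair: the negative imaginary part first).


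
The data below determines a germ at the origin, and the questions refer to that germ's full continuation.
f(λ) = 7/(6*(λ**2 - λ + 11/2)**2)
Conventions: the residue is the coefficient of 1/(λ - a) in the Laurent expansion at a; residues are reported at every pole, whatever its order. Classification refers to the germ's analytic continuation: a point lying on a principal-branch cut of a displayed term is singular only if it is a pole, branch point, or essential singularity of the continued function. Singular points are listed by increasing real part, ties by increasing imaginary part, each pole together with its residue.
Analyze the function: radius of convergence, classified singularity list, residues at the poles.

Denominator factor (λ**2 - λ + 11/2)^2: discriminant -21, complex-conjugate roots (1/2) + ((1/2)*sqrt(21))*i and (1/2) - ((1/2)*sqrt(21))*i; poles of order 2, moduli (1/2)*sqrt(22) and (1/2)*sqrt(22).
The radius of convergence is the smallest modulus among the singular points: (1/2)*sqrt(22).
The factor λ**2 - λ + 11/2 splits as (λ - a)(λ - a') with a = (1/2) - ((1/2)*sqrt(21))*i, a' = (1/2) + ((1/2)*sqrt(21))*i. At the order-2 pole a set g(λ) = (λ - a)^2*f(λ) = [7/6] / (λ - a')^2.
Order-2 pole: residue = g'(a); g'((1/2) - ((1/2)*sqrt(21))*i) = ((1/189)*sqrt(21))*i, so the residue is ((1/189)*sqrt(21))*i.
The factor λ**2 - λ + 11/2 splits as (λ - a)(λ - a') with a = (1/2) + ((1/2)*sqrt(21))*i, a' = (1/2) - ((1/2)*sqrt(21))*i. At the order-2 pole a set g(λ) = (λ - a)^2*f(λ) = [7/6] / (λ - a')^2.
Order-2 pole: residue = g'(a); g'((1/2) + ((1/2)*sqrt(21))*i) = -((1/189)*sqrt(21))*i, so the residue is -((1/189)*sqrt(21))*i.
List the singular points by increasing real part (a conjugate pair: the negative imaginary part first).

Radius of convergence at 0: (1/2)*sqrt(22).
At (1/2) - ((1/2)*sqrt(21))*i: a pole of order 2; residue ((1/189)*sqrt(21))*i.
At (1/2) + ((1/2)*sqrt(21))*i: a pole of order 2; residue -((1/189)*sqrt(21))*i.


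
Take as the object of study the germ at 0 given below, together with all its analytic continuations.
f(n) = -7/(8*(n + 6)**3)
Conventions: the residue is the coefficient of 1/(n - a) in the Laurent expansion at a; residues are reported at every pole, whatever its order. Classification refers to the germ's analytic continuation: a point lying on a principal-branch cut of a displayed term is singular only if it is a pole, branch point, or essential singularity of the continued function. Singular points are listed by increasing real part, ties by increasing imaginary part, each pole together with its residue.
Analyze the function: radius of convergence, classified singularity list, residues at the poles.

Radius of convergence at 0: 6.
At -6: a pole of order 3; residue 0.

Denominator factor (n + 6)^3: pole of order 3 at -6, modulus 6.
The radius of convergence is the smallest modulus among the singular points: 6.
At the order-3 pole -6 set g(n) = (n - (-6))^3*f(n) = -7/8.
Order-3 pole: residue = g''(a)/2; g''(-6) = 0, so the residue is 0.


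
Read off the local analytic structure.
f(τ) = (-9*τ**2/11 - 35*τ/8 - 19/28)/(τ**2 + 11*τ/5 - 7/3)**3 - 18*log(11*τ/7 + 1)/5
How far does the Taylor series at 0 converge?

Denominator factor (τ**2 + 11*τ/5 - 7/3)^3: discriminant 1063/75, real irrational roots -11/10 + (1/30)*sqrt(3189) and -11/10 - (1/30)*sqrt(3189); poles of order 3, moduli -11/10 + (1/30)*sqrt(3189) and 11/10 + (1/30)*sqrt(3189).
Branch term (-18/5)*log(1 - τ/(-7/11)): its argument vanishes at τ = -7/11, a logarithmic branch point, modulus 7/11.
The radius of convergence is the smallest modulus among the singular points: 7/11.

The radius of convergence is 7/11.


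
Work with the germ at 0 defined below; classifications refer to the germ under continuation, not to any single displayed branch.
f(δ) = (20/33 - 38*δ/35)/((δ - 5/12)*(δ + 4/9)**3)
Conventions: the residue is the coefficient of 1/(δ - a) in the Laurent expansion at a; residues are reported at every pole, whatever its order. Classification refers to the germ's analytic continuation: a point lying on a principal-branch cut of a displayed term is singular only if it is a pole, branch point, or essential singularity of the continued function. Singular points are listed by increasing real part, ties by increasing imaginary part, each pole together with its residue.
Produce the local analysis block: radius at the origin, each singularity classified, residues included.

Radius of convergence at 0: 5/12.
At -4/9: a pole of order 3; residue -552096/2293907.
At 5/12: a pole of order 1; residue 552096/2293907.

Denominator factor (δ + 4/9)^3: pole of order 3 at -4/9, modulus 4/9.
Denominator factor (δ - 5/12): pole of order 1 at 5/12, modulus 5/12.
The radius of convergence is the smallest modulus among the singular points: 5/12.
At the order-3 pole -4/9 set g(δ) = (δ - (-4/9))^3*f(δ) = (20/33 - 38*δ/35)/(δ - 5/12).
Order-3 pole: residue = g''(a)/2; g''(-4/9) = -1104192/2293907, so the residue is -552096/2293907.
At the order-1 pole 5/12 set g(δ) = (δ - (5/12))*f(δ) = (20/33 - 38*δ/35)/(δ + 4/9)**3.
Simple pole: residue = g(a) at a = 5/12, which is 552096/2293907.
List the singular points by increasing real part (a conjugate pair: the negative imaginary part first).


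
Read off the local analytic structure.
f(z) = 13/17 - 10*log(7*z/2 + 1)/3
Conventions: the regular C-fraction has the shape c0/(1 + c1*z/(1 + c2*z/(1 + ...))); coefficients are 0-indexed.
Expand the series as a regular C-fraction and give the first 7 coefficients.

The regular C-fraction coefficients are [13/17, 595/39, -2107/156, -13/172, 157/86, 2107/4710, 12271/9420].

Taylor coefficients (expand at 0): a_0 = 13/17, a_1 = -35/3, a_2 = 245/12, a_3 = -1715/36, a_4 = 12005/96, a_5 = -16807/48, a_6 = 588245/576.
c0 = a_0 = 13/17. Peel one level at a time: if S = 1 + c*z/S' with S'(0) = 1, then c is the z-coefficient of S and S' = c*z/(S - 1).
S_1 = c0/f = 1 + (595/39)*z + (1253665/6084)*z^2 + ...; c1 = 595/39.
S_2 = c1*z/(S_1 - 1) = 1 + (-2107/156)*z + (-49/48)*z^2 + ...; c2 = -2107/156.
S_3 = c2*z/(S_2 - 1) = 1 + (-13/172)*z + (2041/14792)*z^2 + ...; c3 = -13/172.
S_4 = c3*z/(S_3 - 1) = 1 + (157/86)*z + (-49/60)*z^2 + ...; c4 = 157/86.
S_5 = c4*z/(S_4 - 1) = 1 + (2107/4710)*z + (-25854997/44368200)*z^2 + ...; c5 = 2107/4710.
S_6 = c5*z/(S_5 - 1) = 1 + (12271/9420)*z + ...; c6 = 12271/9420.


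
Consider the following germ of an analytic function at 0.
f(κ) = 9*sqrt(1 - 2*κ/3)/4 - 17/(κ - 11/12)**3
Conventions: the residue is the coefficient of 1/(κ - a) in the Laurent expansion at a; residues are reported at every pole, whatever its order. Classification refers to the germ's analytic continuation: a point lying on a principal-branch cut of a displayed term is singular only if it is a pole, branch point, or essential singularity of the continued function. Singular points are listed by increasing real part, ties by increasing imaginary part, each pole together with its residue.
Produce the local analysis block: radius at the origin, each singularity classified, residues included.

Radius of convergence at 0: 11/12.
At 11/12: a pole of order 3; residue 0.
At 3/2: an algebraic (square-root) branch point.

Denominator factor (κ - 11/12)^3: pole of order 3 at 11/12, modulus 11/12.
Branch term (9/4)*sqrt(1 - κ/(3/2)): its argument vanishes at κ = 3/2, a square-root branch point, modulus 3/2.
The radius of convergence is the smallest modulus among the singular points: 11/12.
The branch term is analytic at 11/12 and contributes nothing to the residue; only the rational part matters.
At the order-3 pole 11/12 set g(κ) = (κ - (11/12))^3*(rational part) = -17.
Order-3 pole: residue = g''(a)/2; g''(11/12) = 0, so the residue is 0.
List the singular points by increasing real part (a conjugate pair: the negative imaginary part first).


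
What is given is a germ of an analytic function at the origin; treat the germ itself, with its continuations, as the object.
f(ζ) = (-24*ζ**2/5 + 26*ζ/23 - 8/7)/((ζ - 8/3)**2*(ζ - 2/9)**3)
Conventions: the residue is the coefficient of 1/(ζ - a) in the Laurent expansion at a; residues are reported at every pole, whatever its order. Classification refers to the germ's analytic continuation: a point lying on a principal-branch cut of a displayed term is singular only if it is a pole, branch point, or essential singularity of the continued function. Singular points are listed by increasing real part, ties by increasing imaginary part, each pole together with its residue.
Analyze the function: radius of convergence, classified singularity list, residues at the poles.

Radius of convergence at 0: 2/9.
At 2/9: a pole of order 3; residue -48816027/47144020.
At 8/3: a pole of order 2; residue 48816027/47144020.

Denominator factor (ζ - 8/3)^2: pole of order 2 at 8/3, modulus 8/3.
Denominator factor (ζ - 2/9)^3: pole of order 3 at 2/9, modulus 2/9.
The radius of convergence is the smallest modulus among the singular points: 2/9.
At the order-3 pole 2/9 set g(ζ) = (ζ - (2/9))^3*f(ζ) = (-24*ζ**2/5 + 26*ζ/23 - 8/7)/(ζ - 8/3)**2.
Order-3 pole: residue = g''(a)/2; g''(2/9) = -48816027/23572010, so the residue is -48816027/47144020.
At the order-2 pole 8/3 set g(ζ) = (ζ - (8/3))^2*f(ζ) = (-24*ζ**2/5 + 26*ζ/23 - 8/7)/(ζ - 2/9)**3.
Order-2 pole: residue = g'(a); g'(8/3) = 48816027/47144020, so the residue is 48816027/47144020.
List the singular points by increasing real part (a conjugate pair: the negative imaginary part first).


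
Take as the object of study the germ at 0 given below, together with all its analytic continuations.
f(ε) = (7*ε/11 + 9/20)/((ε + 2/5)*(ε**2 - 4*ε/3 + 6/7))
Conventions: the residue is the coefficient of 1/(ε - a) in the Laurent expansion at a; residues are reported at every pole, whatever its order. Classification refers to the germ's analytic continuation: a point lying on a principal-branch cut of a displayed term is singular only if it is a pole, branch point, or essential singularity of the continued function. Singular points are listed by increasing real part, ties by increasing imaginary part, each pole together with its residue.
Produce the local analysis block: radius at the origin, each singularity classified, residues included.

Radius of convergence at 0: 2/5.
At -2/5: a pole of order 1; residue 4515/35816.
At (2/3) - ((1/21)*sqrt(182))*i: a pole of order 1; residue (-4515/71632) + ((10353/232804)*sqrt(182))*i.
At (2/3) + ((1/21)*sqrt(182))*i: a pole of order 1; residue (-4515/71632) - ((10353/232804)*sqrt(182))*i.


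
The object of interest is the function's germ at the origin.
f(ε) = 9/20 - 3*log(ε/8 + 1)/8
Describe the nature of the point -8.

The term (-3/8)*log(1 - ε/(-8)) has argument 1 - -8/(-8) = 0 at -8: a logarithmic (infinitely-sheeted) branch point; the remaining terms are analytic or single-valued there.

The point is a logarithmic branch point.


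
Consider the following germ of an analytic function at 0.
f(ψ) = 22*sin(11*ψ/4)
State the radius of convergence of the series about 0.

The radius of convergence is infinite.

The factor -sin(11*ψ/4) is entire and contributes no finite singular point.
The polynomial part has no poles.
No finite singular points: the Taylor series at 0 converges everywhere.


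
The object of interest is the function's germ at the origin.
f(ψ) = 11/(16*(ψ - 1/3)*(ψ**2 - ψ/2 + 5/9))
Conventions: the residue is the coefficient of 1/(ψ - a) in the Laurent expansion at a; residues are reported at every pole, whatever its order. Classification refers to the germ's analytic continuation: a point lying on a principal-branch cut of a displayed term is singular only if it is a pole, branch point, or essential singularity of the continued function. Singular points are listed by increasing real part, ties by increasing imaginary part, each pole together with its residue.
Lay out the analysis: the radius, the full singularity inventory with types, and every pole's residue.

Radius of convergence at 0: 1/3.
At (1/4) - ((1/12)*sqrt(71))*i: a pole of order 1; residue (-11/16) - ((11/1136)*sqrt(71))*i.
At (1/4) + ((1/12)*sqrt(71))*i: a pole of order 1; residue (-11/16) + ((11/1136)*sqrt(71))*i.
At 1/3: a pole of order 1; residue 11/8.

Denominator factor (ψ**2 - ψ/2 + 5/9): discriminant -71/36, complex-conjugate roots (1/4) + ((1/12)*sqrt(71))*i and (1/4) - ((1/12)*sqrt(71))*i; poles of order 1, moduli (1/3)*sqrt(5) and (1/3)*sqrt(5).
Denominator factor (ψ - 1/3): pole of order 1 at 1/3, modulus 1/3.
The radius of convergence is the smallest modulus among the singular points: 1/3.
The factor ψ**2 - ψ/2 + 5/9 splits as (ψ - a)(ψ - a') with a = (1/4) - ((1/12)*sqrt(71))*i, a' = (1/4) + ((1/12)*sqrt(71))*i. At the order-1 pole a set g(ψ) = (ψ - a)*f(ψ) = [11/(16*(ψ - 1/3))] / (ψ - a').
Simple pole: residue = g(a) at a = (1/4) - ((1/12)*sqrt(71))*i, which is (-11/16) - ((11/1136)*sqrt(71))*i.
The factor ψ**2 - ψ/2 + 5/9 splits as (ψ - a)(ψ - a') with a = (1/4) + ((1/12)*sqrt(71))*i, a' = (1/4) - ((1/12)*sqrt(71))*i. At the order-1 pole a set g(ψ) = (ψ - a)*f(ψ) = [11/(16*(ψ - 1/3))] / (ψ - a').
Simple pole: residue = g(a) at a = (1/4) + ((1/12)*sqrt(71))*i, which is (-11/16) + ((11/1136)*sqrt(71))*i.
At the order-1 pole 1/3 set g(ψ) = (ψ - (1/3))*f(ψ) = 11/(16*(ψ**2 - ψ/2 + 5/9)).
Simple pole: residue = g(a) at a = 1/3, which is 11/8.
List the singular points by increasing real part (a conjugate pair: the negative imaginary part first).


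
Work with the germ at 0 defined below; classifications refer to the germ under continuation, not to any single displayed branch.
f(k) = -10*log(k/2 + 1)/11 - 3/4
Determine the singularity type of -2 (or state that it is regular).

The point is a logarithmic branch point.

The term (-10/11)*log(1 - k/(-2)) has argument 1 - -2/(-2) = 0 at -2: a logarithmic (infinitely-sheeted) branch point; the remaining terms are analytic or single-valued there.


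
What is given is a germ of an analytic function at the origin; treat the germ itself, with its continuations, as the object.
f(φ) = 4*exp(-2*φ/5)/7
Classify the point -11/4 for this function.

There is no denominator, hence no pole anywhere.
The factor exp(-2*φ/5) is entire.
So the germ continues analytically to -11/4.

The point is a regular point.


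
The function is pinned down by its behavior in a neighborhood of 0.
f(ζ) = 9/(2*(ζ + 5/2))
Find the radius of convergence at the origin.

The radius of convergence is 5/2.

Denominator factor (ζ + 5/2): pole of order 1 at -5/2, modulus 5/2.
The radius of convergence is the smallest modulus among the singular points: 5/2.


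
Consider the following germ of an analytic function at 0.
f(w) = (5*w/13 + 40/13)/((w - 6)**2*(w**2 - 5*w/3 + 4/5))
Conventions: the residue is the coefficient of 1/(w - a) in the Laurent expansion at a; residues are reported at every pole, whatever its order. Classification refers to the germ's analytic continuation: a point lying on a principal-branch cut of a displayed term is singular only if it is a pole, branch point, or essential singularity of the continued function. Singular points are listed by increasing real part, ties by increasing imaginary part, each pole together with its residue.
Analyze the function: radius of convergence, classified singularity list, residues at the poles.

Radius of convergence at 0: (2/5)*sqrt(5).
At (5/6) - ((1/30)*sqrt(95))*i: a pole of order 1; residue (425/13467) + ((65750/3326349)*sqrt(95))*i.
At (5/6) + ((1/30)*sqrt(95))*i: a pole of order 1; residue (425/13467) - ((65750/3326349)*sqrt(95))*i.
At 6: a pole of order 2; residue -850/13467.


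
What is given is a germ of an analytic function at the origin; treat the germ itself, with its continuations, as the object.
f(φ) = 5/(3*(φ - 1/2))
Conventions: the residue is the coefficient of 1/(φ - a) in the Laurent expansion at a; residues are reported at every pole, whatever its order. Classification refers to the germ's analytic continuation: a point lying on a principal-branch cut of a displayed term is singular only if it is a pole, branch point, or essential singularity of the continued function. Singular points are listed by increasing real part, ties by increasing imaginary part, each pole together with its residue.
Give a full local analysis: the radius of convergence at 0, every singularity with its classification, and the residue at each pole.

Radius of convergence at 0: 1/2.
At 1/2: a pole of order 1; residue 5/3.

Denominator factor (φ - 1/2): pole of order 1 at 1/2, modulus 1/2.
The radius of convergence is the smallest modulus among the singular points: 1/2.
At the order-1 pole 1/2 set g(φ) = (φ - (1/2))*f(φ) = 5/3.
Simple pole: residue = g(a) at a = 1/2, which is 5/3.


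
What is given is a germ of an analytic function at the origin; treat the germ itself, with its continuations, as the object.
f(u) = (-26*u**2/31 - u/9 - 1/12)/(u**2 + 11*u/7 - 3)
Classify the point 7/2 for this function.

The point is a regular point.

Denominator factors: u**2 + 11*u/7 - 3 = 59/4 at u = 7/2 — none vanishes.
So the germ continues analytically to 7/2.


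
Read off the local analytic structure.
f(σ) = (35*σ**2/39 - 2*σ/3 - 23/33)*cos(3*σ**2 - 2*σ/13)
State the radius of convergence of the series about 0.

The radius of convergence is infinite.

The factor cos(3*σ**2 - 2*σ/13) is entire and contributes no finite singular point.
The polynomial part has no poles.
No finite singular points: the Taylor series at 0 converges everywhere.


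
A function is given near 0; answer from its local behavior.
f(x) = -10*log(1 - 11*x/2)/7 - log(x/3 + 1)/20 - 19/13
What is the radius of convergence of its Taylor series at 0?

Branch term (-1/20)*log(1 - x/(-3)): its argument vanishes at x = -3, a logarithmic branch point, modulus 3.
Branch term (-10/7)*log(1 - x/(2/11)): its argument vanishes at x = 2/11, a logarithmic branch point, modulus 2/11.
The radius of convergence is the smallest modulus among the singular points: 2/11.

The radius of convergence is 2/11.


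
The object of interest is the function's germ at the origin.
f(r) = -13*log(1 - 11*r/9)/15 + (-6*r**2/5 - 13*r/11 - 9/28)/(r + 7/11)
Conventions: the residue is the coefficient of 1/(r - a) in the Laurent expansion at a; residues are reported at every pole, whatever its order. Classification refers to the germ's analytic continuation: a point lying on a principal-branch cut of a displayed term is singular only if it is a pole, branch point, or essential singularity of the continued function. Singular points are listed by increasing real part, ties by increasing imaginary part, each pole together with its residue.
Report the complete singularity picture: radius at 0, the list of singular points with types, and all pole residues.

Denominator factor (r + 7/11): pole of order 1 at -7/11, modulus 7/11.
Branch term (-13/15)*log(1 - r/(9/11)): its argument vanishes at r = 9/11, a logarithmic branch point, modulus 9/11.
The radius of convergence is the smallest modulus among the singular points: 7/11.
The branch term is analytic at -7/11 and contributes nothing to the residue; only the rational part matters.
At the order-1 pole -7/11 set g(r) = (r - (-7/11))*(rational part) = -6*r**2/5 - 13*r/11 - 9/28.
Simple pole: residue = g(a) at a = -7/11, which is -937/16940.
List the singular points by increasing real part (a conjugate pair: the negative imaginary part first).

Radius of convergence at 0: 7/11.
At -7/11: a pole of order 1; residue -937/16940.
At 9/11: a logarithmic branch point.


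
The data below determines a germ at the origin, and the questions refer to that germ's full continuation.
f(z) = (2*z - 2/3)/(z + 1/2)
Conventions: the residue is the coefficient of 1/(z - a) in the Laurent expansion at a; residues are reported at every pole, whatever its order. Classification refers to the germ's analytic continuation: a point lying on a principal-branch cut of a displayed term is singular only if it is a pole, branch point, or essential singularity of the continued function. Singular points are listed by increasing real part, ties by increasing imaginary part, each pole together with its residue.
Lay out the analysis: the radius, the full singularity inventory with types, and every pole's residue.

Denominator factor (z + 1/2): pole of order 1 at -1/2, modulus 1/2.
The radius of convergence is the smallest modulus among the singular points: 1/2.
At the order-1 pole -1/2 set g(z) = (z - (-1/2))*f(z) = 2*z - 2/3.
Simple pole: residue = g(a) at a = -1/2, which is -5/3.

Radius of convergence at 0: 1/2.
At -1/2: a pole of order 1; residue -5/3.


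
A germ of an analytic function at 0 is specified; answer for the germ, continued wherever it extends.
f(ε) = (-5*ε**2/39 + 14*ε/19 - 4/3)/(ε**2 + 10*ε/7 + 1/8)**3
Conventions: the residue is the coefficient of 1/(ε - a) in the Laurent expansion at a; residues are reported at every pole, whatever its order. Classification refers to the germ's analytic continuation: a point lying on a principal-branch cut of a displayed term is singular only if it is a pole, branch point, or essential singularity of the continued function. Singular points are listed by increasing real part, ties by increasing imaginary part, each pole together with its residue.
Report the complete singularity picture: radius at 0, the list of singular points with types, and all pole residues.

Radius of convergence at 0: 5/7 - (1/28)*sqrt(302).
At -5/7 - (1/28)*sqrt(302): a pole of order 3; residue (570471769/2551226691)*sqrt(302).
At -5/7 + (1/28)*sqrt(302): a pole of order 3; residue -(570471769/2551226691)*sqrt(302).


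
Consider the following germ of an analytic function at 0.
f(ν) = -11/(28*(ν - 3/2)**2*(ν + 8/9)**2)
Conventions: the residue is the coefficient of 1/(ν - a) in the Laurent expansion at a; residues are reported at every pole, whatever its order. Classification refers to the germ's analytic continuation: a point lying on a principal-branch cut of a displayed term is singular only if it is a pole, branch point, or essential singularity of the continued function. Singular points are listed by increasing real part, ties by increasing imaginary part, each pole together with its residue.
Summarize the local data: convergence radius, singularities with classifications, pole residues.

Radius of convergence at 0: 8/9.
At -8/9: a pole of order 2; residue -32076/556549.
At 3/2: a pole of order 2; residue 32076/556549.

Denominator factor (ν - 3/2)^2: pole of order 2 at 3/2, modulus 3/2.
Denominator factor (ν + 8/9)^2: pole of order 2 at -8/9, modulus 8/9.
The radius of convergence is the smallest modulus among the singular points: 8/9.
At the order-2 pole -8/9 set g(ν) = (ν - (-8/9))^2*f(ν) = -11/(28*(ν - 3/2)**2).
Order-2 pole: residue = g'(a); g'(-8/9) = -32076/556549, so the residue is -32076/556549.
At the order-2 pole 3/2 set g(ν) = (ν - (3/2))^2*f(ν) = -11/(28*(ν + 8/9)**2).
Order-2 pole: residue = g'(a); g'(3/2) = 32076/556549, so the residue is 32076/556549.
List the singular points by increasing real part (a conjugate pair: the negative imaginary part first).


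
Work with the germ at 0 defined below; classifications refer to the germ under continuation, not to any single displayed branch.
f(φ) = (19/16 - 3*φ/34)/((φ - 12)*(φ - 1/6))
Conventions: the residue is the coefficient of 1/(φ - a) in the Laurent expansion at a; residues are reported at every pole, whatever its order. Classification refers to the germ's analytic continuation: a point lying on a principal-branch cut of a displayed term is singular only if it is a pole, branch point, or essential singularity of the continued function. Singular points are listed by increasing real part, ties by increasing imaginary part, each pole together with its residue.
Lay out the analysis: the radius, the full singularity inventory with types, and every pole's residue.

Denominator factor (φ - 1/6): pole of order 1 at 1/6, modulus 1/6.
Denominator factor (φ - 12): pole of order 1 at 12, modulus 12.
The radius of convergence is the smallest modulus among the singular points: 1/6.
At the order-1 pole 1/6 set g(φ) = (φ - (1/6))*f(φ) = (19/16 - 3*φ/34)/(φ - 12).
Simple pole: residue = g(a) at a = 1/6, which is -957/9656.
At the order-1 pole 12 set g(φ) = (φ - (12))*f(φ) = (19/16 - 3*φ/34)/(φ - 1/6).
Simple pole: residue = g(a) at a = 12, which is 105/9656.
List the singular points by increasing real part (a conjugate pair: the negative imaginary part first).

Radius of convergence at 0: 1/6.
At 1/6: a pole of order 1; residue -957/9656.
At 12: a pole of order 1; residue 105/9656.


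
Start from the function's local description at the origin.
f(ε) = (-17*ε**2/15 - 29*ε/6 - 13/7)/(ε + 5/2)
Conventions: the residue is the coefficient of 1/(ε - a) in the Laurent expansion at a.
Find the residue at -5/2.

The residue is 22/7.

At the order-1 pole -5/2 set g(ε) = (ε - (-5/2))*f(ε) = -17*ε**2/15 - 29*ε/6 - 13/7.
Simple pole: residue = g(a) at a = -5/2, which is 22/7.


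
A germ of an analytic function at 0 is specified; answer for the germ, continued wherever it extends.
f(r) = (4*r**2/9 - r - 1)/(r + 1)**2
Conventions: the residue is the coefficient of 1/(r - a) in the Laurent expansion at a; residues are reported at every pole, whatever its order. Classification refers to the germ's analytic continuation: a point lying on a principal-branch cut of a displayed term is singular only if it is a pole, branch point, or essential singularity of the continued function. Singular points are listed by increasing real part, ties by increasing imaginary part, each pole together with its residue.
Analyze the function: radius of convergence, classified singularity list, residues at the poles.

Radius of convergence at 0: 1.
At -1: a pole of order 2; residue -17/9.

Denominator factor (r + 1)^2: pole of order 2 at -1, modulus 1.
The radius of convergence is the smallest modulus among the singular points: 1.
At the order-2 pole -1 set g(r) = (r - (-1))^2*f(r) = 4*r**2/9 - r - 1.
Order-2 pole: residue = g'(a); g'(-1) = -17/9, so the residue is -17/9.


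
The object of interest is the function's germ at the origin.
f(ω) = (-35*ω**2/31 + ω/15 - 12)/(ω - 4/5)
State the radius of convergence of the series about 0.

Denominator factor (ω - 4/5): pole of order 1 at 4/5, modulus 4/5.
The radius of convergence is the smallest modulus among the singular points: 4/5.

The radius of convergence is 4/5.


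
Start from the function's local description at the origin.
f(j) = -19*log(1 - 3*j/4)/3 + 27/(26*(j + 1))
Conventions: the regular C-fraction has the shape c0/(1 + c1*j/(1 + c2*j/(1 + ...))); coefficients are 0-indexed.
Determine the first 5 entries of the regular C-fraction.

The regular C-fraction coefficients are [27/26, -193/54, 117325/41688, -32157/146680, 256497/150860].

Taylor coefficients (expand at 0): a_0 = 27/26, a_1 = 193/52, a_2 = 1173/416, a_3 = -123/832, a_4 = 20493/13312.
c0 = a_0 = 27/26. Peel one level at a time: if S = 1 + c*j/S' with S'(0) = 1, then c is the j-coefficient of S and S' = c*j/(S - 1).
S_1 = c0/f = 1 + (-193/54)*j + (117325/11664)*j^2 + ...; c1 = -193/54.
S_2 = c1*j/(S_1 - 1) = 1 + (117325/41688)*j + (1470885/2383936)*j^2 + ...; c2 = 117325/41688.
S_3 = c2*j/(S_2 - 1) = 1 + (-32157/146680)*j + (107649/288800)*j^2 + ...; c3 = -32157/146680.
S_4 = c3*j/(S_3 - 1) = 1 + (256497/150860)*j + ...; c4 = 256497/150860.


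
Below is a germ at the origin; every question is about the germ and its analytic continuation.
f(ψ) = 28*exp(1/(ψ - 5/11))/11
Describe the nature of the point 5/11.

The exponent 1/(ψ - (5/11)) has a pole at 5/11, so exp(1/(ψ - (5/11))) takes every nonzero value near it: an essential singularity (not a pole of any order).

The point is an essential singularity.


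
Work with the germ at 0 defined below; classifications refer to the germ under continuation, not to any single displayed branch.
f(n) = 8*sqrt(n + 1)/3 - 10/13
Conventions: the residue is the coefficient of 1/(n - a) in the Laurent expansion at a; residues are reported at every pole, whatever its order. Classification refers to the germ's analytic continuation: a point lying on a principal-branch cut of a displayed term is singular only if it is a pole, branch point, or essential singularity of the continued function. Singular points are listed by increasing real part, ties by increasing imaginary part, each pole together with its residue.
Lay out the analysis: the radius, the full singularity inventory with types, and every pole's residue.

Radius of convergence at 0: 1.
At -1: an algebraic (square-root) branch point.

Branch term (8/3)*sqrt(1 - n/(-1)): its argument vanishes at n = -1, a square-root branch point, modulus 1.
The radius of convergence is the smallest modulus among the singular points: 1.
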